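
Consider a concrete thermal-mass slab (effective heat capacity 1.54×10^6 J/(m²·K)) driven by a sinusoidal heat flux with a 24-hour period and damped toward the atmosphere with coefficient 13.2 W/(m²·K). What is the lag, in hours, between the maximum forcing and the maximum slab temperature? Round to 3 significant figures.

Areal heat capacity C = 1.54×10^6 J/(m²·K) (given).
ω = 2π / 86400 s = 7.27×10^-5 s⁻¹.
Phase lag φ = arctan(Cω/λ) = arctan(112/13.2) = 1.45 rad.
Time lag = φ / ω = 1.45 / 7.27×10^-5 = 20000 s = 5.55 hours.

5.55 hours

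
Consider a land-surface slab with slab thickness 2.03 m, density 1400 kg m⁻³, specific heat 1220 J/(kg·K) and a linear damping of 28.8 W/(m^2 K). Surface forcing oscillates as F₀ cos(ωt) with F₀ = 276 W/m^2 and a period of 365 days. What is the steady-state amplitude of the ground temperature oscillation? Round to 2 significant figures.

Areal heat capacity C = ρ c_p D = 1400 × 1220 × 2.03 = 3.47×10^6 J m⁻² K⁻¹.
Angular frequency ω = 2π / T = 2π / 3.15×10^7 s = 1.99×10^-7 s⁻¹.
√((Cω)² + λ²) = √((0.691)² + 28.8²) = 28.8 W/(m²·K).
Amplitude A = F₀ / √((Cω)²+λ²) = 276 / 28.8 = 9.58 K.

9.6 K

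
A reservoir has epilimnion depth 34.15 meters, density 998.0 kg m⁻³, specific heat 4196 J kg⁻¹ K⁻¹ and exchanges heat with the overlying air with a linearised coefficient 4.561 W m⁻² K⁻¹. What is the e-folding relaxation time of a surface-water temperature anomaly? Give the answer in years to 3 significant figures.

0.994 years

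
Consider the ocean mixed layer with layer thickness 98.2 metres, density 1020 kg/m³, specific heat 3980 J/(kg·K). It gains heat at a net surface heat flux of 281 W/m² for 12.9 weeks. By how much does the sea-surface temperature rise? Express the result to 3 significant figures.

5.50 K

Areal heat capacity C = ρ c_p D = 1020 × 3980 × 98.2 = 3.99×10^8 J m⁻² K⁻¹.
Net heat input Q = F Δt = 281 × (12.9 weeks × 6.048×10^5 s/week) = 2.19×10^9 J/m².
ΔT = Q / C = 2.19×10^9 / 3.99×10^8 = 5.50 K.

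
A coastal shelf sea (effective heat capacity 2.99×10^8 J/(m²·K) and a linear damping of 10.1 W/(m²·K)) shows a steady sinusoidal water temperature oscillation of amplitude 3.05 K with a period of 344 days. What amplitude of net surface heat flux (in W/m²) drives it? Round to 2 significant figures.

Areal heat capacity C = 2.99×10^8 J/(m²·K) (given).
ω = 2π / 2.97×10^7 s = 2.11×10^-7 s⁻¹.
√((Cω)² + λ²) = √((63.2)² + 10.1²) = 64.0 W/(m²·K).
F₀ = A × √((Cω)²+λ²) = 3.05 × 64.0 = 195 W/m².

200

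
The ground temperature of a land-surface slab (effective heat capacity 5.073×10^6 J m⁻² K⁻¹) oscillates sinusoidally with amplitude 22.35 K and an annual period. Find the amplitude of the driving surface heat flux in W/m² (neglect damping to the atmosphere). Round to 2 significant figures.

Areal heat capacity C = 5.073×10^6 J m⁻² K⁻¹ (given).
ω = 2π / 3.15×10^7 s = 1.99×10^-7 s⁻¹.
Cω = 5.07×10^6 × 1.99×10^-7 = 1.01 W/(m²·K).
F₀ = A × Cω = 22.35 × 1.01 = 22.6 W/m².

23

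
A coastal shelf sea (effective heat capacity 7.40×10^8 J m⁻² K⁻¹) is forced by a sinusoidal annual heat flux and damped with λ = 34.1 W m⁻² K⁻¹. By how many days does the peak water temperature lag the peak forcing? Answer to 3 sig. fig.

Areal heat capacity C = 7.40×10^8 J m⁻² K⁻¹ (given).
ω = 2π / 3.15×10^7 s = 1.99×10^-7 s⁻¹.
Phase lag φ = arctan(Cω/λ) = arctan(147/34.1) = 1.34 rad.
Time lag = φ / ω = 1.34 / 1.99×10^-7 = 6.74×10^6 s = 78.0 days.

78.0 days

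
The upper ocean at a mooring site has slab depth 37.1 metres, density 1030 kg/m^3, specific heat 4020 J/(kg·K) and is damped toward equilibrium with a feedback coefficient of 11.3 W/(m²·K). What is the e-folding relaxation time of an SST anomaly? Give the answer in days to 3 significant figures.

Areal heat capacity C = ρ c_p D = 1030 × 4020 × 37.1 = 1.54×10^8 J m⁻² K⁻¹.
Relaxation time τ = C / λ = 1.54×10^8 / 11.3 = 1.36×10^7 s.
In days: 1.36×10^7 s / (86400 s/day) = 157 days.

157 days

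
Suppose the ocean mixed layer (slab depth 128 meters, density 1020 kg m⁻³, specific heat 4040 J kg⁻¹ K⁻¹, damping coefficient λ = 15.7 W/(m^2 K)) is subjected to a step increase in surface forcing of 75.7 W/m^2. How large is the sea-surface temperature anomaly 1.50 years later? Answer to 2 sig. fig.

3.6 K

Areal heat capacity C = ρ c_p D = 1020 × 4040 × 128 = 5.27×10^8 J/(m²·K).
τ = C / λ = 5.27×10^8 / 15.7 = 3.36×10^7 s.
Equilibrium anomaly ΔT_eq = F / λ = 75.7 / 15.7 = 4.82 K.
t = 1.50 years = 4.73×10^7 s, so t/τ = 1.41.
ΔT(t) = ΔT_eq (1 − e^(−t/τ)) = 4.82 × (1 − e^−1.41) = 3.64 K.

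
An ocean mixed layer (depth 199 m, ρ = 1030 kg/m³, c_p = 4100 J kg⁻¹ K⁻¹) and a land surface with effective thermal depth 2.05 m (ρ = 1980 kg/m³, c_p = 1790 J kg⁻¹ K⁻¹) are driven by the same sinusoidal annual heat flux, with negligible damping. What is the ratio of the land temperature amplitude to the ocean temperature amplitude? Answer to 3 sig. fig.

C_ocean = 1030 × 4100 × 199 = 8.40×10^8 J/(m²·K).
C_land = 1980 × 1790 × 2.05 = 7.27×10^6 J/(m²·K).
Undamped amplitude ∝ 1/C, so A_land/A_ocean = C_ocean/C_land = 116.

116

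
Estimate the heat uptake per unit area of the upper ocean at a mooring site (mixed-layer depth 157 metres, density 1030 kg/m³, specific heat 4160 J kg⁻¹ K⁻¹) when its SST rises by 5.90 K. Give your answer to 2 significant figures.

4.0×10^9

Areal heat capacity C = ρ c_p D = 1030 × 4160 × 157 = 6.73×10^8 J/(m^2 K).
ΔQ = C ΔT = 6.73×10^8 × 5.90 = 3.97×10^9 J/m².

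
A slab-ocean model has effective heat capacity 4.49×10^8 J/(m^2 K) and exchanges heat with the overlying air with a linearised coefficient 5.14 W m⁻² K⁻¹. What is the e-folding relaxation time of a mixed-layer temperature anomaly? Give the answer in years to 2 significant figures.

2.8 years

Areal heat capacity C = 4.49×10^8 J/(m^2 K) (given).
Relaxation time τ = C / λ = 4.49×10^8 / 5.14 = 8.74×10^7 s.
In years: 8.74×10^7 s / (3.156×10^7 s/year) = 2.77 years.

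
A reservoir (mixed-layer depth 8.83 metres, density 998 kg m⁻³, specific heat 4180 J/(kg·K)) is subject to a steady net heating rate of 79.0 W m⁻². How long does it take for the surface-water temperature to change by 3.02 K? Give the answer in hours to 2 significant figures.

390 hours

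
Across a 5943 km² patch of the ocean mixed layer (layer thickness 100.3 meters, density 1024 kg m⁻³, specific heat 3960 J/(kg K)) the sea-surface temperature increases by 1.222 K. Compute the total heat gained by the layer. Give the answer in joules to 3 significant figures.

2.95×10^18 J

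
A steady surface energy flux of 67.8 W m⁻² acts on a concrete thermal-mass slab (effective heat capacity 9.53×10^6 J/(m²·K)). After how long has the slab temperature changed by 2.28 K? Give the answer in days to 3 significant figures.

Areal heat capacity C = 9.53×10^6 J/(m²·K) (given).
Time required: Δt = C ΔT / F = 9.53×10^6 × 2.28 / 67.8 = 3.20×10^5 s.
In days: 3.20×10^5 s / (86400 s/day) = 3.71 days.

3.71 days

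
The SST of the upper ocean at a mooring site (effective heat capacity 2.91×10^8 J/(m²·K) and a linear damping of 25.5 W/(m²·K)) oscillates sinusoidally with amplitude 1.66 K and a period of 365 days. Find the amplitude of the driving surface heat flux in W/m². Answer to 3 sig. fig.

Areal heat capacity C = 2.91×10^8 J/(m²·K) (given).
ω = 2π / 3.15×10^7 s = 1.99×10^-7 s⁻¹.
√((Cω)² + λ²) = √((58.0)² + 25.5²) = 63.3 W/(m²·K).
F₀ = A × √((Cω)²+λ²) = 1.66 × 63.3 = 105 W/m².

105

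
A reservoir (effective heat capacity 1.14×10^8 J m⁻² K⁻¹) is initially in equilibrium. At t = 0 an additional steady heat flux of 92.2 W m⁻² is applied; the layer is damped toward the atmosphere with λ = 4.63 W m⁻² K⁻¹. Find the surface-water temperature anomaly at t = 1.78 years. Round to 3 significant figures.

Areal heat capacity C = 1.14×10^8 J m⁻² K⁻¹ (given).
τ = C / λ = 1.14×10^8 / 4.63 = 2.46×10^7 s.
Equilibrium anomaly ΔT_eq = F / λ = 92.2 / 4.63 = 19.9 K.
t = 1.78 years = 5.62×10^7 s, so t/τ = 2.28.
ΔT(t) = ΔT_eq (1 − e^(−t/τ)) = 19.9 × (1 − e^−2.28) = 17.9 K.

17.9 K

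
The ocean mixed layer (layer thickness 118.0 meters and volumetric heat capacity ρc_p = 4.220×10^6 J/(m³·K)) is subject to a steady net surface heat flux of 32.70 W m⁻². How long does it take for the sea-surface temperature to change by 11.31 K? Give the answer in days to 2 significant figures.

Areal heat capacity C = ρc_p × D = 4.220×10^6 × 118.0 = 4.98×10^8 J/(m^2 K).
Time required: Δt = C ΔT / F = 4.98×10^8 × 11.31 / 32.70 = 1.72×10^8 s.
In days: 1.72×10^8 s / (86400 s/day) = 1990 days.

2000 days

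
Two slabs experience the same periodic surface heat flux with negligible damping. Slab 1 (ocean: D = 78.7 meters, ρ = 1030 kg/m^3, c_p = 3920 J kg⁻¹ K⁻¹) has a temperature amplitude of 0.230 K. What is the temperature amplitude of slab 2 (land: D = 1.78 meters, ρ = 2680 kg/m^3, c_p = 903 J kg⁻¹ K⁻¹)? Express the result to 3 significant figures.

C_ocean = 3.18×10^8 J/(m²·K); C_land = 4.31×10^6 J/(m²·K).
A ∝ 1/C ⇒ A_land = A_ocean × C_ocean/C_land = 0.230 × 73.8 = 17.0 K.

17.0 K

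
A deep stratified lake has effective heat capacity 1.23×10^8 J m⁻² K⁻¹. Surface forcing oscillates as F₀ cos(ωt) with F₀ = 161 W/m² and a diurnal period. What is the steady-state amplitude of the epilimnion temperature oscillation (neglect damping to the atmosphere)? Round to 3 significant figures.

Areal heat capacity C = 1.23×10^8 J m⁻² K⁻¹ (given).
Angular frequency ω = 2π / T = 2π / 86400 s = 7.27×10^-5 s⁻¹.
Cω = 1.23×10^8 × 7.27×10^-5 = 8940 W/(m²·K).
Amplitude A = F₀ / (Cω) = 161 / 8940 = 0.0180 K.

0.0180 K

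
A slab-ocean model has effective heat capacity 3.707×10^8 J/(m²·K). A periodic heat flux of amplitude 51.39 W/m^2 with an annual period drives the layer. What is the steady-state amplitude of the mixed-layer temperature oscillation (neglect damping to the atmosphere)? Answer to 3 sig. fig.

Areal heat capacity C = 3.707×10^8 J/(m²·K) (given).
Angular frequency ω = 2π / T = 2π / 3.15×10^7 s = 1.99×10^-7 s⁻¹.
Cω = 3.71×10^8 × 1.99×10^-7 = 73.9 W/(m²·K).
Amplitude A = F₀ / (Cω) = 51.39 / 73.9 = 0.696 K.

0.696 K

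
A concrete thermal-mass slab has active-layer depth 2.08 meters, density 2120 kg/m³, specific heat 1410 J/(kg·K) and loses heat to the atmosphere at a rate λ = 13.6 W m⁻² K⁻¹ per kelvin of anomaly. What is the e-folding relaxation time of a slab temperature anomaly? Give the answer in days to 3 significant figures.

Areal heat capacity C = ρ c_p D = 2120 × 1410 × 2.08 = 6.22×10^6 J/(m^2 K).
Relaxation time τ = C / λ = 6.22×10^6 / 13.6 = 4.57×10^5 s.
In days: 4.57×10^5 s / (86400 s/day) = 5.29 days.

5.29 days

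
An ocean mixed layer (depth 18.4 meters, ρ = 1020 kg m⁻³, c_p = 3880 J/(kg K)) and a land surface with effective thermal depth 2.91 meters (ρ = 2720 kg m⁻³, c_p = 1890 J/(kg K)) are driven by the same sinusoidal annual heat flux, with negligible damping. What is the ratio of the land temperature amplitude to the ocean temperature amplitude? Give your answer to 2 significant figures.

C_ocean = 1020 × 3880 × 18.4 = 7.28×10^7 J/(m²·K).
C_land = 2720 × 1890 × 2.91 = 1.50×10^7 J/(m²·K).
Undamped amplitude ∝ 1/C, so A_land/A_ocean = C_ocean/C_land = 4.87.

4.9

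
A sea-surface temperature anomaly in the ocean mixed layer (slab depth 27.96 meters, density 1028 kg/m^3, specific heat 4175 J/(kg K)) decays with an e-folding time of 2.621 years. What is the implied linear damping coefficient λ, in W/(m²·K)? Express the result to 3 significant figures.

1.45

Areal heat capacity C = ρ c_p D = 1028 × 4175 × 27.96 = 1.20×10^8 J/(m²·K).
τ = 2.621 years = 8.27×10^7 s.
λ = C / τ = 1.20×10^8 / 8.27×10^7 = 1.45 W/(m²·K).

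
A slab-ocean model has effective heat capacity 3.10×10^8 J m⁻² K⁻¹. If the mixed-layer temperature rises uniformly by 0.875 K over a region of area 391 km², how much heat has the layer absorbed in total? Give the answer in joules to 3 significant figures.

Areal heat capacity C = 3.10×10^8 J m⁻² K⁻¹ (given).
Heat per unit area: q = C ΔT = 3.10×10^8 × 0.875 = 2.71×10^8 J/m².
Total heat: Q = q × A = 2.71×10^8 × (391 × 10⁶ m²) = 1.06×10^17 J.

1.06×10^17 J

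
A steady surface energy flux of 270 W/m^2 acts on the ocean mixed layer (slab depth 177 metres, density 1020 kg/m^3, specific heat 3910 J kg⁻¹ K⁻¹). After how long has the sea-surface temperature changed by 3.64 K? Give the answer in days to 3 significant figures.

Areal heat capacity C = ρ c_p D = 1020 × 3910 × 177 = 7.06×10^8 J m⁻² K⁻¹.
Time required: Δt = C ΔT / F = 7.06×10^8 × 3.64 / 270 = 9.52×10^6 s.
In days: 9.52×10^6 s / (86400 s/day) = 110 days.

110 days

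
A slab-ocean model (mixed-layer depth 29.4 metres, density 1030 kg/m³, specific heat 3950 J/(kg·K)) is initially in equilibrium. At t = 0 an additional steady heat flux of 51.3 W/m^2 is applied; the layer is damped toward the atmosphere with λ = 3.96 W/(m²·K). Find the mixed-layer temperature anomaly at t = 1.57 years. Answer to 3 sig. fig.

10.4 K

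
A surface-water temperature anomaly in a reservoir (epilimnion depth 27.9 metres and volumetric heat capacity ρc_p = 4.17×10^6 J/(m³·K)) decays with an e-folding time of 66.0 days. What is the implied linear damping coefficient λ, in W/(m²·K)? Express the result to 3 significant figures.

20.4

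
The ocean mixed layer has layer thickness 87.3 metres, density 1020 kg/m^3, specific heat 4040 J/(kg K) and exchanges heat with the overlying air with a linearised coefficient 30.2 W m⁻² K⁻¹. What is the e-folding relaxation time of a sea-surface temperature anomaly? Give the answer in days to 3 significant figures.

Areal heat capacity C = ρ c_p D = 1020 × 4040 × 87.3 = 3.60×10^8 J/(m²·K).
Relaxation time τ = C / λ = 3.60×10^8 / 30.2 = 1.19×10^7 s.
In days: 1.19×10^7 s / (86400 s/day) = 138 days.

138 days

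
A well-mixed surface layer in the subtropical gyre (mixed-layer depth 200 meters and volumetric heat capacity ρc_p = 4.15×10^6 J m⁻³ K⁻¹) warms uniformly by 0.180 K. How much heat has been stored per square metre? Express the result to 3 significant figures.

1.49×10^8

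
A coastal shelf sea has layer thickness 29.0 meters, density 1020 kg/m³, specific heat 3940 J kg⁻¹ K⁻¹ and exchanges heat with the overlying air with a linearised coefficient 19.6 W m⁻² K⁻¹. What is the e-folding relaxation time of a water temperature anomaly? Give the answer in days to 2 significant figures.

69 days

Areal heat capacity C = ρ c_p D = 1020 × 3940 × 29.0 = 1.17×10^8 J/(m^2 K).
Relaxation time τ = C / λ = 1.17×10^8 / 19.6 = 5.95×10^6 s.
In days: 5.95×10^6 s / (86400 s/day) = 68.8 days.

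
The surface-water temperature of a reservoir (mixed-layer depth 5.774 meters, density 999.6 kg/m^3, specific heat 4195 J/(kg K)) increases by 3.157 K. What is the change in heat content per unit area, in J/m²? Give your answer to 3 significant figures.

Areal heat capacity C = ρ c_p D = 999.6 × 4195 × 5.774 = 2.42×10^7 J/(m²·K).
ΔQ = C ΔT = 2.42×10^7 × 3.157 = 7.64×10^7 J/m².

7.64×10^7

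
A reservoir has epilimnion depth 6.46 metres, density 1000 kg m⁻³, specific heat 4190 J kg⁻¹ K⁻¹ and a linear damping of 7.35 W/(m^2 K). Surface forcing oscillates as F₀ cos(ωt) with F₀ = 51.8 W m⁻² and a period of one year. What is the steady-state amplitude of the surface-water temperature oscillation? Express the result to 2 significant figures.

Areal heat capacity C = ρ c_p D = 1000 × 4190 × 6.46 = 2.71×10^7 J/(m²·K).
Angular frequency ω = 2π / T = 2π / 3.15×10^7 s = 1.99×10^-7 s⁻¹.
√((Cω)² + λ²) = √((5.39)² + 7.35²) = 9.12 W/(m²·K).
Amplitude A = F₀ / √((Cω)²+λ²) = 51.8 / 9.12 = 5.68 K.

5.7 K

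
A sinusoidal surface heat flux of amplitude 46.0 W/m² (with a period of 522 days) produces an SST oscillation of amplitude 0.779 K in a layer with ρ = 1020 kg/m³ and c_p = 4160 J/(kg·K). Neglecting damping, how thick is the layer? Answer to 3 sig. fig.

ω = 2π / 4.51×10^7 s = 1.39×10^-7 s⁻¹.
Required C = F₀ / (A ω) = 46.0 / (0.779 × 1.39×10^-7) = 4.24×10^8 J/(m²·K).
D = C / (ρ c_p) = 4.24×10^8 / (1020 × 4160) = 99.9 m.

99.9 m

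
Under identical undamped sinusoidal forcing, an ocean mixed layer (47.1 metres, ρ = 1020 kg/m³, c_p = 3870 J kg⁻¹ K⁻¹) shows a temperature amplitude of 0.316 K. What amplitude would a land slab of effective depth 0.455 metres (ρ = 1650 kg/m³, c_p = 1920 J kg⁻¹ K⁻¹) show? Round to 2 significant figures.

41 K

C_ocean = 1.86×10^8 J/(m²·K); C_land = 1.44×10^6 J/(m²·K).
A ∝ 1/C ⇒ A_land = A_ocean × C_ocean/C_land = 0.316 × 129 = 40.8 K.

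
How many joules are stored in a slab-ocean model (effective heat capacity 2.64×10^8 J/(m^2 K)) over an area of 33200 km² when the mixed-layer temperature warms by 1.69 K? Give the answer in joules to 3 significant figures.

Areal heat capacity C = 2.64×10^8 J/(m^2 K) (given).
Heat per unit area: q = C ΔT = 2.64×10^8 × 1.69 = 4.46×10^8 J/m².
Total heat: Q = q × A = 4.46×10^8 × (33200 × 10⁶ m²) = 1.48×10^19 J.

1.48×10^19 J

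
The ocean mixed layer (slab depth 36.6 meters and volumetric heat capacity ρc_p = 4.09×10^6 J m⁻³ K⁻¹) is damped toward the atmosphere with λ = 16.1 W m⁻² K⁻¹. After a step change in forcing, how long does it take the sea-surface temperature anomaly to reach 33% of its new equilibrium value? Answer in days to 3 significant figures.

43.1 days

Areal heat capacity C = ρc_p × D = 4.09×10^6 × 36.6 = 1.50×10^8 J/(m²·K).
τ = C / λ = 1.50×10^8 / 16.1 = 9.30×10^6 s.
Fraction reached: 1 − e^(−t/τ) = 0.33 ⇒ t = −τ ln(1 − 0.33) = τ × 0.400.
t = 3.72×10^6 s = 43.1 days.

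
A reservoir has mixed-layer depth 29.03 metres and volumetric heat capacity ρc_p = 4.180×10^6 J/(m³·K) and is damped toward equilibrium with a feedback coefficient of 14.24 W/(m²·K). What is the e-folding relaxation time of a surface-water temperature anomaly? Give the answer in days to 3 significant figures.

98.6 days

Areal heat capacity C = ρc_p × D = 4.180×10^6 × 29.03 = 1.21×10^8 J/(m^2 K).
Relaxation time τ = C / λ = 1.21×10^8 / 14.24 = 8.52×10^6 s.
In days: 8.52×10^6 s / (86400 s/day) = 98.6 days.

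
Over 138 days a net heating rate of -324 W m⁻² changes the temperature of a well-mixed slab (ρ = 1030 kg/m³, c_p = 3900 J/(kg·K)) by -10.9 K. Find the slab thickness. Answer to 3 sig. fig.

Heat input Q = F Δt = -324 × 1.19×10^7 s = -3.86×10^9 J/m².
Required areal heat capacity C = Q / ΔT = 3.54×10^8 J/(m²·K).
Depth D = C / (ρ c_p) = 3.54×10^8 / (1030 × 3900) = 88.2 m.

88.2 m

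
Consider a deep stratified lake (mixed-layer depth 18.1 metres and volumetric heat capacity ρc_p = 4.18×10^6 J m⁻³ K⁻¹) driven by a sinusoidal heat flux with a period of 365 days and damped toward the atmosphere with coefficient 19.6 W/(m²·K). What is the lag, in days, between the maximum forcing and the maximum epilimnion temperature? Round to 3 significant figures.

Areal heat capacity C = ρc_p × D = 4.18×10^6 × 18.1 = 7.57×10^7 J/(m²·K).
ω = 2π / 3.15×10^7 s = 1.99×10^-7 s⁻¹.
Phase lag φ = arctan(Cω/λ) = arctan(15.1/19.6) = 0.656 rad.
Time lag = φ / ω = 0.656 / 1.99×10^-7 = 3.29×10^6 s = 38.1 days.

38.1 days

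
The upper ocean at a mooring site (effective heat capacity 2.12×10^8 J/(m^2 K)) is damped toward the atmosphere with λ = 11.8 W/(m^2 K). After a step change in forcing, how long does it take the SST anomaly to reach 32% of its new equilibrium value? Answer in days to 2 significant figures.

Areal heat capacity C = 2.12×10^8 J/(m^2 K) (given).
τ = C / λ = 2.12×10^8 / 11.8 = 1.80×10^7 s.
Fraction reached: 1 − e^(−t/τ) = 0.32 ⇒ t = −τ ln(1 − 0.32) = τ × 0.386.
t = 6.93×10^6 s = 80.2 days.

80 days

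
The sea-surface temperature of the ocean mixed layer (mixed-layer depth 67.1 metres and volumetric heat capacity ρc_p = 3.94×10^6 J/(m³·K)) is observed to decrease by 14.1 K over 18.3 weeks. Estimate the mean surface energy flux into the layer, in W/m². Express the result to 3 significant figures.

-337

Areal heat capacity C = ρc_p × D = 3.94×10^6 × 67.1 = 2.64×10^8 J m⁻² K⁻¹.
Required heat per unit area: Q = C ΔT = 2.64×10^8 × -14.1 = -3.73×10^9 J/m².
Flux F = Q / Δt = -3.73×10^9 / 1.11×10^7 s = -337 W/m².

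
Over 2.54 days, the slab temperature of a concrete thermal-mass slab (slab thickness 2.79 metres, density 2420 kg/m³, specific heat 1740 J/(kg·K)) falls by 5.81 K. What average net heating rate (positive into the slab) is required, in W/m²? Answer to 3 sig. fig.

-311

Areal heat capacity C = ρ c_p D = 2420 × 1740 × 2.79 = 1.17×10^7 J/(m²·K).
Required heat per unit area: Q = C ΔT = 1.17×10^7 × -5.81 = -6.83×10^7 J/m².
Flux F = Q / Δt = -6.83×10^7 / 2.19×10^5 s = -311 W/m².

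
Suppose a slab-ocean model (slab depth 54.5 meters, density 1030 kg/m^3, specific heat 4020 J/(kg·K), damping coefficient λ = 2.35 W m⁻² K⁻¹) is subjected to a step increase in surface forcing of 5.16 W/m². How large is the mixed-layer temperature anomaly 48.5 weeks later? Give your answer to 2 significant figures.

0.58 K

Areal heat capacity C = ρ c_p D = 1030 × 4020 × 54.5 = 2.26×10^8 J/(m²·K).
τ = C / λ = 2.26×10^8 / 2.35 = 9.60×10^7 s.
Equilibrium anomaly ΔT_eq = F / λ = 5.16 / 2.35 = 2.20 K.
t = 48.5 weeks = 2.93×10^7 s, so t/τ = 0.305.
ΔT(t) = ΔT_eq (1 − e^(−t/τ)) = 2.20 × (1 − e^−0.305) = 0.578 K.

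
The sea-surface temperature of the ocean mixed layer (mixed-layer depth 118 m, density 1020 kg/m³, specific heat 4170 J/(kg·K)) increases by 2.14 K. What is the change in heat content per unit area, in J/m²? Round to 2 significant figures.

1.1×10^9

Areal heat capacity C = ρ c_p D = 1020 × 4170 × 118 = 5.02×10^8 J/(m^2 K).
ΔQ = C ΔT = 5.02×10^8 × 2.14 = 1.07×10^9 J/m².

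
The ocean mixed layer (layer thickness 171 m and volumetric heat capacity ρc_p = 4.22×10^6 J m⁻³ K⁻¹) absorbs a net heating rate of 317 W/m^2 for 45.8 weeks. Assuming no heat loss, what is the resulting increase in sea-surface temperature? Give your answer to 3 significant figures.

12.2 K

Areal heat capacity C = ρc_p × D = 4.22×10^6 × 171 = 7.22×10^8 J/(m^2 K).
Net heat input Q = F Δt = 317 × (45.8 weeks × 6.048×10^5 s/week) = 8.78×10^9 J/m².
ΔT = Q / C = 8.78×10^9 / 7.22×10^8 = 12.2 K.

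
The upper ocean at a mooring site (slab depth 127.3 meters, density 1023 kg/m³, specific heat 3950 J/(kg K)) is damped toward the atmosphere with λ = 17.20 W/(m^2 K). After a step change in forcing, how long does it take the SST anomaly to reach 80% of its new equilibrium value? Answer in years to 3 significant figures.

1.53 years

Areal heat capacity C = ρ c_p D = 1023 × 3950 × 127.3 = 5.14×10^8 J m⁻² K⁻¹.
τ = C / λ = 5.14×10^8 / 17.20 = 2.99×10^7 s.
Fraction reached: 1 − e^(−t/τ) = 0.80 ⇒ t = −τ ln(1 − 0.80) = τ × 1.61.
t = 4.81×10^7 s = 1.53 years.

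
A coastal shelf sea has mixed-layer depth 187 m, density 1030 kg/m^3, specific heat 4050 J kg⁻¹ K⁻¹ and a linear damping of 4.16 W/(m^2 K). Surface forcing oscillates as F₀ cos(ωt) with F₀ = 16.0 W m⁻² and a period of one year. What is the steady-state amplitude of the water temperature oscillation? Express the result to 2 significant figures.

Areal heat capacity C = ρ c_p D = 1030 × 4050 × 187 = 7.80×10^8 J/(m²·K).
Angular frequency ω = 2π / T = 2π / 3.15×10^7 s = 1.99×10^-7 s⁻¹.
√((Cω)² + λ²) = √((155)² + 4.16²) = 155 W/(m²·K).
Amplitude A = F₀ / √((Cω)²+λ²) = 16.0 / 155 = 0.103 K.

0.10 K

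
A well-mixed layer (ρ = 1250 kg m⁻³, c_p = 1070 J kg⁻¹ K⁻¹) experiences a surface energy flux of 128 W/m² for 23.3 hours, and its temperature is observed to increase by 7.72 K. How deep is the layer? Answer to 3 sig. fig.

Heat input Q = F Δt = 128 × 83900 s = 1.07×10^7 J/m².
Required areal heat capacity C = Q / ΔT = 1.39×10^6 J/(m²·K).
Depth D = C / (ρ c_p) = 1.39×10^6 / (1250 × 1070) = 1.04 m.

1.04 m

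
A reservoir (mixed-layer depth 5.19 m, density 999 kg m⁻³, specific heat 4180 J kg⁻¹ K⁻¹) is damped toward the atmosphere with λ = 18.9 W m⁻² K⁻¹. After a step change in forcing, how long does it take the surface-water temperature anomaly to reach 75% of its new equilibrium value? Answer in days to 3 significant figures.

Areal heat capacity C = ρ c_p D = 999 × 4180 × 5.19 = 2.17×10^7 J/(m^2 K).
τ = C / λ = 2.17×10^7 / 18.9 = 1.15×10^6 s.
Fraction reached: 1 − e^(−t/τ) = 0.75 ⇒ t = −τ ln(1 − 0.75) = τ × 1.39.
t = 1.59×10^6 s = 18.4 days.

18.4 days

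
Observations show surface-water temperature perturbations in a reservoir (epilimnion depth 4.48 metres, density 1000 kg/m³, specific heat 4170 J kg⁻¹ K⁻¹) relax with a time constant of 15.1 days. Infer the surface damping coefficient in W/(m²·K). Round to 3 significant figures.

Areal heat capacity C = ρ c_p D = 1000 × 4170 × 4.48 = 1.87×10^7 J/(m^2 K).
τ = 15.1 days = 1.30×10^6 s.
λ = C / τ = 1.87×10^7 / 1.30×10^6 = 14.3 W/(m²·K).

14.3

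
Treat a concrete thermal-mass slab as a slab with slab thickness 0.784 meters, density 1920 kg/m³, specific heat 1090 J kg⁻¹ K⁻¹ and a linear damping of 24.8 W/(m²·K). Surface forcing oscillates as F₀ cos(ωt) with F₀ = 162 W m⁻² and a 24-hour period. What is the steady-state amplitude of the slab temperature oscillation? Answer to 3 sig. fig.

Areal heat capacity C = ρ c_p D = 1920 × 1090 × 0.784 = 1.64×10^6 J m⁻² K⁻¹.
Angular frequency ω = 2π / T = 2π / 86400 s = 7.27×10^-5 s⁻¹.
√((Cω)² + λ²) = √((119)² + 24.8²) = 122 W/(m²·K).
Amplitude A = F₀ / √((Cω)²+λ²) = 162 / 122 = 1.33 K.

1.33 K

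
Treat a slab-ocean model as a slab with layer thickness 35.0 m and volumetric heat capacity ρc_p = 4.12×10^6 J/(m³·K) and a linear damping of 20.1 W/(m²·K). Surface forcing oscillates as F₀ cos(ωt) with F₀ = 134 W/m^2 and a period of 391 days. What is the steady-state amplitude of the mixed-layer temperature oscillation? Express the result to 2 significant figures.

4.0 K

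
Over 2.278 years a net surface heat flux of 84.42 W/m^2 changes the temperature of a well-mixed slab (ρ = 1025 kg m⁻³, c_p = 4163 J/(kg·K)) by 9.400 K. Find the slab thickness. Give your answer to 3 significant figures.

151 m

Heat input Q = F Δt = 84.42 × 7.19×10^7 s = 6.07×10^9 J/m².
Required areal heat capacity C = Q / ΔT = 6.46×10^8 J/(m²·K).
Depth D = C / (ρ c_p) = 6.46×10^8 / (1025 × 4163) = 151 m.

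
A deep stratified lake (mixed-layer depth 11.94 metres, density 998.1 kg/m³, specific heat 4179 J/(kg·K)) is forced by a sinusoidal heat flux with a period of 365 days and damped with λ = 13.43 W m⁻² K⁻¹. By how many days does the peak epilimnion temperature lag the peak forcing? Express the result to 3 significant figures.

37.0 days

Areal heat capacity C = ρ c_p D = 998.1 × 4179 × 11.94 = 4.98×10^7 J/(m^2 K).
ω = 2π / 3.15×10^7 s = 1.99×10^-7 s⁻¹.
Phase lag φ = arctan(Cω/λ) = arctan(9.92/13.43) = 0.636 rad.
Time lag = φ / ω = 0.636 / 1.99×10^-7 = 3.19×10^6 s = 37.0 days.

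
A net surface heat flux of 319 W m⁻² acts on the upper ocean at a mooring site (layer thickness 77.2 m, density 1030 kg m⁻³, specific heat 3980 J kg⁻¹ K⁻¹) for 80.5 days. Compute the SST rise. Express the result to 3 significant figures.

7.01 K

Areal heat capacity C = ρ c_p D = 1030 × 3980 × 77.2 = 3.16×10^8 J/(m^2 K).
Net heat input Q = F Δt = 319 × (80.5 days × 86400 s/day) = 2.22×10^9 J/m².
ΔT = Q / C = 2.22×10^9 / 3.16×10^8 = 7.01 K.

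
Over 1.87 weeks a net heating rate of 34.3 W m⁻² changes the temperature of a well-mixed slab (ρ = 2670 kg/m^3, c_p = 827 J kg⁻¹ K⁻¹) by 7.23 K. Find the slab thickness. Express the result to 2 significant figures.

2.4 m

Heat input Q = F Δt = 34.3 × 1.13×10^6 s = 3.88×10^7 J/m².
Required areal heat capacity C = Q / ΔT = 5.37×10^6 J/(m²·K).
Depth D = C / (ρ c_p) = 5.37×10^6 / (2670 × 827) = 2.43 m.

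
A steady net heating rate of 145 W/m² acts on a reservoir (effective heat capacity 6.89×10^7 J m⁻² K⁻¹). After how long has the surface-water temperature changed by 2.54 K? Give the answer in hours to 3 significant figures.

335 hours

Areal heat capacity C = 6.89×10^7 J m⁻² K⁻¹ (given).
Time required: Δt = C ΔT / F = 6.89×10^7 × 2.54 / 145 = 1.21×10^6 s.
In hours: 1.21×10^6 s / (3600 s/hour) = 335 hours.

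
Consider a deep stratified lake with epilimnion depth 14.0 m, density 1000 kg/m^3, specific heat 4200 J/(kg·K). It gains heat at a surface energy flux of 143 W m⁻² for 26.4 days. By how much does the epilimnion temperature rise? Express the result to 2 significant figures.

Areal heat capacity C = ρ c_p D = 1000 × 4200 × 14.0 = 5.88×10^7 J/(m²·K).
Net heat input Q = F Δt = 143 × (26.4 days × 86400 s/day) = 3.26×10^8 J/m².
ΔT = Q / C = 3.26×10^8 / 5.88×10^7 = 5.55 K.

5.5 K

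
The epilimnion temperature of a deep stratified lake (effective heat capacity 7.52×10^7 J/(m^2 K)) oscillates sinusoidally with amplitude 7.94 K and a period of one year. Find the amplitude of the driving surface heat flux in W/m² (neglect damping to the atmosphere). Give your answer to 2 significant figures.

Areal heat capacity C = 7.52×10^7 J/(m^2 K) (given).
ω = 2π / 3.15×10^7 s = 1.99×10^-7 s⁻¹.
Cω = 7.52×10^7 × 1.99×10^-7 = 15.0 W/(m²·K).
F₀ = A × Cω = 7.94 × 15.0 = 119 W/m².

120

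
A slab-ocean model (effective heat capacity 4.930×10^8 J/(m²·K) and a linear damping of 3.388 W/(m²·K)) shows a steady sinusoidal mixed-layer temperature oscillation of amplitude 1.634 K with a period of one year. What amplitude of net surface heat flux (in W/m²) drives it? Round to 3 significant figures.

Areal heat capacity C = 4.930×10^8 J/(m²·K) (given).
ω = 2π / 3.15×10^7 s = 1.99×10^-7 s⁻¹.
√((Cω)² + λ²) = √((98.2)² + 3.388²) = 98.3 W/(m²·K).
F₀ = A × √((Cω)²+λ²) = 1.634 × 98.3 = 161 W/m².

161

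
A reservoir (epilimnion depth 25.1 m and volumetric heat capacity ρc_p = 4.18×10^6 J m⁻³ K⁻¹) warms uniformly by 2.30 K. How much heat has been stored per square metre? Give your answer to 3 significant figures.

2.41×10^8

Areal heat capacity C = ρc_p × D = 4.18×10^6 × 25.1 = 1.05×10^8 J/(m^2 K).
ΔQ = C ΔT = 1.05×10^8 × 2.30 = 2.41×10^8 J/m².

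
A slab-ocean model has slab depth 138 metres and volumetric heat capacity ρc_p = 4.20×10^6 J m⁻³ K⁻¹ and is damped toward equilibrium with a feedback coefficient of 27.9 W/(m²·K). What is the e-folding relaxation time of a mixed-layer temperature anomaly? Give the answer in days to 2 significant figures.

240 days

Areal heat capacity C = ρc_p × D = 4.20×10^6 × 138 = 5.80×10^8 J/(m^2 K).
Relaxation time τ = C / λ = 5.80×10^8 / 27.9 = 2.08×10^7 s.
In days: 2.08×10^7 s / (86400 s/day) = 240 days.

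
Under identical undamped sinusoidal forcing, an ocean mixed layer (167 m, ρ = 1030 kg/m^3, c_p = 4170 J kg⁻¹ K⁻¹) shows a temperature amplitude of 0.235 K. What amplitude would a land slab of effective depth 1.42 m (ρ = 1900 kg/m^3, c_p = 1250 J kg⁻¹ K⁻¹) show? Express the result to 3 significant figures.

C_ocean = 7.17×10^8 J/(m²·K); C_land = 3.37×10^6 J/(m²·K).
A ∝ 1/C ⇒ A_land = A_ocean × C_ocean/C_land = 0.235 × 213 = 50.0 K.

50.0 K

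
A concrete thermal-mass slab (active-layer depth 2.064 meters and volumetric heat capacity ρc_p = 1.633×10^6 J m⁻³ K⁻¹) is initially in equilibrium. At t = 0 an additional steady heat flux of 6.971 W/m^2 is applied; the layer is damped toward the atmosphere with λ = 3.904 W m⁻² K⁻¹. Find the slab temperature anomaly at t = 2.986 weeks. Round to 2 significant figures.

1.6 K

Areal heat capacity C = ρc_p × D = 1.633×10^6 × 2.064 = 3.37×10^6 J m⁻² K⁻¹.
τ = C / λ = 3.37×10^6 / 3.904 = 8.63×10^5 s.
Equilibrium anomaly ΔT_eq = F / λ = 6.971 / 3.904 = 1.79 K.
t = 2.986 weeks = 1.81×10^6 s, so t/τ = 2.09.
ΔT(t) = ΔT_eq (1 − e^(−t/τ)) = 1.79 × (1 − e^−2.09) = 1.57 K.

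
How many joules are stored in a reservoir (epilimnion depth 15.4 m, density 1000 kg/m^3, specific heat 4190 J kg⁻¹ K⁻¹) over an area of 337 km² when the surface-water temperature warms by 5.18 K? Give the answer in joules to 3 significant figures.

Areal heat capacity C = ρ c_p D = 1000 × 4190 × 15.4 = 6.45×10^7 J/(m^2 K).
Heat per unit area: q = C ΔT = 6.45×10^7 × 5.18 = 3.34×10^8 J/m².
Total heat: Q = q × A = 3.34×10^8 × (337 × 10⁶ m²) = 1.13×10^17 J.

1.13×10^17 J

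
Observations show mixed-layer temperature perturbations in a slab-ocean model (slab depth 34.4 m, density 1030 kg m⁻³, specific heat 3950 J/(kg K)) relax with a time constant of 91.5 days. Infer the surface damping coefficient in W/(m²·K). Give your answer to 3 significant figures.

17.7

Areal heat capacity C = ρ c_p D = 1030 × 3950 × 34.4 = 1.40×10^8 J/(m^2 K).
τ = 91.5 days = 7.91×10^6 s.
λ = C / τ = 1.40×10^8 / 7.91×10^6 = 17.7 W/(m²·K).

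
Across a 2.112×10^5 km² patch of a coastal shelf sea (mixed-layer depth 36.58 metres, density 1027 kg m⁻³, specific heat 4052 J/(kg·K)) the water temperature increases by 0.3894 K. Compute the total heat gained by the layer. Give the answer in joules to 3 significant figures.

1.25×10^19 J

Areal heat capacity C = ρ c_p D = 1027 × 4052 × 36.58 = 1.52×10^8 J m⁻² K⁻¹.
Heat per unit area: q = C ΔT = 1.52×10^8 × 0.3894 = 5.93×10^7 J/m².
Total heat: Q = q × A = 5.93×10^7 × (2.112×10^5 × 10⁶ m²) = 1.25×10^19 J.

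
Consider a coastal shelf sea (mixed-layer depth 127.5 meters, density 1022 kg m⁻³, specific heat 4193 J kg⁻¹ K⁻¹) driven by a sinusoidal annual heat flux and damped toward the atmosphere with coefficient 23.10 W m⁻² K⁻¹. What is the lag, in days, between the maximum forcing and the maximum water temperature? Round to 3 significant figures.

Areal heat capacity C = ρ c_p D = 1022 × 4193 × 127.5 = 5.46×10^8 J m⁻² K⁻¹.
ω = 2π / 3.15×10^7 s = 1.99×10^-7 s⁻¹.
Phase lag φ = arctan(Cω/λ) = arctan(109/23.10) = 1.36 rad.
Time lag = φ / ω = 1.36 / 1.99×10^-7 = 6.83×10^6 s = 79.1 days.

79.1 days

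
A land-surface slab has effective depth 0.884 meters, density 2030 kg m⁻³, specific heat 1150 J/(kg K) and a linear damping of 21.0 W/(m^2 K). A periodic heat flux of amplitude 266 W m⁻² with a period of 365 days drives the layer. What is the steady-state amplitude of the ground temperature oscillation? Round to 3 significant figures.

Areal heat capacity C = ρ c_p D = 2030 × 1150 × 0.884 = 2.06×10^6 J/(m^2 K).
Angular frequency ω = 2π / T = 2π / 3.15×10^7 s = 1.99×10^-7 s⁻¹.
√((Cω)² + λ²) = √((0.411)² + 21.0²) = 21.0 W/(m²·K).
Amplitude A = F₀ / √((Cω)²+λ²) = 266 / 21.0 = 12.7 K.

12.7 K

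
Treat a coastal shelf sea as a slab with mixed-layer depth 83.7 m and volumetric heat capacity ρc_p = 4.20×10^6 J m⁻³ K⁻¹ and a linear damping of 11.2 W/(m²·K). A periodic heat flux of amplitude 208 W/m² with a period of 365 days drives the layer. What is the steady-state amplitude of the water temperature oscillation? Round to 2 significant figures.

2.9 K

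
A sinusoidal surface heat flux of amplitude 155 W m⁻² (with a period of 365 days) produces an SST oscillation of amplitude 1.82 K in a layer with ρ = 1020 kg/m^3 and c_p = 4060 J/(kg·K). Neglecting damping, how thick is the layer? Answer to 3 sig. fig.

103 m

ω = 2π / 3.15×10^7 s = 1.99×10^-7 s⁻¹.
Required C = F₀ / (A ω) = 155 / (1.82 × 1.99×10^-7) = 4.27×10^8 J/(m²·K).
D = C / (ρ c_p) = 4.27×10^8 / (1020 × 4060) = 103 m.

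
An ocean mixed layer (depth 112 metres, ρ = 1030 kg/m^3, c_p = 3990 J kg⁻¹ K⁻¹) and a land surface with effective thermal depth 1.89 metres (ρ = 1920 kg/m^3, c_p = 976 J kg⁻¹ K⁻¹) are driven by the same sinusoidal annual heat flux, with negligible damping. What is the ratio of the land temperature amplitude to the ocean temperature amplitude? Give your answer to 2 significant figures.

C_ocean = 1030 × 3990 × 112 = 4.60×10^8 J/(m²·K).
C_land = 1920 × 976 × 1.89 = 3.54×10^6 J/(m²·K).
Undamped amplitude ∝ 1/C, so A_land/A_ocean = C_ocean/C_land = 130.

130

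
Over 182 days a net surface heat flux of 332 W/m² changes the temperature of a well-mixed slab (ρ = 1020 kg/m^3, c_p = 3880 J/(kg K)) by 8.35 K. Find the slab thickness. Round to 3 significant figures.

158 m

Heat input Q = F Δt = 332 × 1.57×10^7 s = 5.22×10^9 J/m².
Required areal heat capacity C = Q / ΔT = 6.25×10^8 J/(m²·K).
Depth D = C / (ρ c_p) = 6.25×10^8 / (1020 × 3880) = 158 m.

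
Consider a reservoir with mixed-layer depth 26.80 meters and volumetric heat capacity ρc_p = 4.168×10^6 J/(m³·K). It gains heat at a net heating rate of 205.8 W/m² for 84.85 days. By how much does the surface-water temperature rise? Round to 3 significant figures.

13.5 K

Areal heat capacity C = ρc_p × D = 4.168×10^6 × 26.80 = 1.12×10^8 J/(m²·K).
Net heat input Q = F Δt = 205.8 × (84.85 days × 86400 s/day) = 1.51×10^9 J/m².
ΔT = Q / C = 1.51×10^9 / 1.12×10^8 = 13.5 K.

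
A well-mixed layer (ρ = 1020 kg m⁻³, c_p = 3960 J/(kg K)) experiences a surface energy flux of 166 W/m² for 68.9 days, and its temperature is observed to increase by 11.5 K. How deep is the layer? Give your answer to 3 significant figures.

21.3 m

Heat input Q = F Δt = 166 × 5.95×10^6 s = 9.88×10^8 J/m².
Required areal heat capacity C = Q / ΔT = 8.59×10^7 J/(m²·K).
Depth D = C / (ρ c_p) = 8.59×10^7 / (1020 × 3960) = 21.3 m.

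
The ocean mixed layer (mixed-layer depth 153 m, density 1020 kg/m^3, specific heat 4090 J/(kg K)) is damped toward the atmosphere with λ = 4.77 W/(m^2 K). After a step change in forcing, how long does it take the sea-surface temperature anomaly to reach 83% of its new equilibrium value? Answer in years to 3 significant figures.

7.51 years

Areal heat capacity C = ρ c_p D = 1020 × 4090 × 153 = 6.38×10^8 J/(m²·K).
τ = C / λ = 6.38×10^8 / 4.77 = 1.34×10^8 s.
Fraction reached: 1 − e^(−t/τ) = 0.83 ⇒ t = −τ ln(1 − 0.83) = τ × 1.77.
t = 2.37×10^8 s = 7.51 years.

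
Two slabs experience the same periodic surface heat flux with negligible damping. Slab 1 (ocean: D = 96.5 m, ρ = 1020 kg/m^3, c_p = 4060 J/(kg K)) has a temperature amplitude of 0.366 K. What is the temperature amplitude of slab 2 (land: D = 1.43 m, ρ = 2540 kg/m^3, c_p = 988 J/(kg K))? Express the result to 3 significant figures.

40.8 K

C_ocean = 4.00×10^8 J/(m²·K); C_land = 3.59×10^6 J/(m²·K).
A ∝ 1/C ⇒ A_land = A_ocean × C_ocean/C_land = 0.366 × 111 = 40.8 K.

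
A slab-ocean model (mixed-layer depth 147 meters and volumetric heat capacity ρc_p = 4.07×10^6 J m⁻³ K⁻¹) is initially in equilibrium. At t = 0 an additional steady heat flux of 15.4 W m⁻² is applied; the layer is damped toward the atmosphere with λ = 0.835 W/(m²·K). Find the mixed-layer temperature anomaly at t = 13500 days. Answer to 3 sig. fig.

14.8 K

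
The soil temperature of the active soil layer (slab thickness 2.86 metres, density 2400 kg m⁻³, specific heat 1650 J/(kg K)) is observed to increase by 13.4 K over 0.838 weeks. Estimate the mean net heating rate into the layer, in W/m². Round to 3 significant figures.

Areal heat capacity C = ρ c_p D = 2400 × 1650 × 2.86 = 1.13×10^7 J/(m^2 K).
Required heat per unit area: Q = C ΔT = 1.13×10^7 × 13.4 = 1.52×10^8 J/m².
Flux F = Q / Δt = 1.52×10^8 / 5.07×10^5 s = 299 W/m².

299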